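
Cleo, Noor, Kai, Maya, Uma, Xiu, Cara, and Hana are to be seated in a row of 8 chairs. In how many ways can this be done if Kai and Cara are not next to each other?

30240

Of the 8! = 40320 arrangements, those with Kai and Cara adjacent number 2 × 7! = 10080 (treat the pair as a block with 2 internal orders).
Complementary counting: 40320 − 10080 = 30240.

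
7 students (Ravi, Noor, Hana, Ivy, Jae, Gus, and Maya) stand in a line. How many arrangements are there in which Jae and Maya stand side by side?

Place the 5 others and the Jae-Maya pair as 6 objects in a line; the pair has 2 internal arrangements.
So the count is 2·(6)! = 1440.

1440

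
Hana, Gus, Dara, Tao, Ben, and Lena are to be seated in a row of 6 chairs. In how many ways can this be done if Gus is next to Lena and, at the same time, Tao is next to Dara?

96

Treat {Gus,Lena} as one block (2 orders) and {Tao,Dara} as another (2 orders).
That leaves 4 units to arrange: 2 × 2 × 4! = 4 × 24 = 96.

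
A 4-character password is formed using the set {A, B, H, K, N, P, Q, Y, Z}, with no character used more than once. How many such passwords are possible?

This is a permutation of 4 out of 9: P(9,4) = 9!/5!.
That product is 9 × 8 × 7 × 6 = 3024.

3024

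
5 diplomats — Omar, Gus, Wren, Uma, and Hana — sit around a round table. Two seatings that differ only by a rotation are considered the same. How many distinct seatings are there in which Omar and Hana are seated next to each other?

12

Glue Omar and Hana into a block (2 internal orders). Seating 4 units around a circle gives (3)! arrangements.
So 2 × (3)! = 2 × 6 = 12.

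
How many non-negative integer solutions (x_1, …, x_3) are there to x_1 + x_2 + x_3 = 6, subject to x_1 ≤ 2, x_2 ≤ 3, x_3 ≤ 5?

Ignoring the caps, the number of non-negative solutions to x_1+…+x_3 = 6 is C(8,2) = 28.
Subtract solutions that violate a single cap (substitute x_i' = x_i − (cap_i+1)): x_1 ≥ 3 gives C(5,2) = 10; x_2 ≥ 4 gives C(4,2) = 6; x_3 ≥ 6 gives C(2,2) = 1. Together 17.
No two caps can be exceeded simultaneously, so the pair terms are all 0.
By inclusion–exclusion the count is 28 − 17 + 0 = 11.

11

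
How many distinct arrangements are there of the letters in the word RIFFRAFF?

840

RIFFRAFF has 8 letters with F appearing 4 times and R appearing twice.
The number of distinct arrangements is 8!/(4!·2!) = 40320/48 = 840.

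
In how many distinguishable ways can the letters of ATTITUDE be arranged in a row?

The 8 letters of ATTITUDE have repeats: T appearing 3 times.
So there are 8! / (3!) = 6720 distinguishable arrangements.

6720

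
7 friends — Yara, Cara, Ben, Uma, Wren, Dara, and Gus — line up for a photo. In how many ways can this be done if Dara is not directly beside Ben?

3600

There are 7! = 5040 arrangements in all. If Dara and Ben are adjacent, merging them into one block gives 2·(6)! = 1440 arrangements.
So 5040 − 1440 = 3600 arrangements keep them apart.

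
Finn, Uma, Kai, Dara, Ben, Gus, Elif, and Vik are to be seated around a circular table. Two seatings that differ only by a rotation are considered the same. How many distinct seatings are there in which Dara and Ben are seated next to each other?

1440

Glue Dara and Ben into a block (2 internal orders). Seating 7 units around a circle gives (6)! arrangements.
So 2 × (6)! = 2 × 720 = 1440.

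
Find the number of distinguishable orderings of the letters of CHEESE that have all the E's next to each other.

Treat the 3 copies of E as a single block. The multiset to arrange is then {EEE, C, H, S}, 4 items in all.
All 4 items are distinct, so there are (4)! = 24 arrangements.

24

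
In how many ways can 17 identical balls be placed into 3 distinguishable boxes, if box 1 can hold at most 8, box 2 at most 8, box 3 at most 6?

Ignoring the caps, the number of non-negative solutions to x_1+…+x_3 = 17 is C(19,2) = 171.
Subtract solutions that violate a single cap (substitute x_i' = x_i − (cap_i+1)): x_1 ≥ 9 gives C(10,2) = 45; x_2 ≥ 9 gives C(10,2) = 45; x_3 ≥ 7 gives C(12,2) = 66. Together 156.
Add back pairs where two caps are both exceeded: 0 + 3 + 3 = 6.
By inclusion–exclusion the count is 171 − 156 + 6 = 21.

21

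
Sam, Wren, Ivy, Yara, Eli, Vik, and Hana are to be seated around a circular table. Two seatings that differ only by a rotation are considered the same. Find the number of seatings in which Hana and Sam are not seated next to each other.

480

All circular seatings of 7 people number (6)! = 720.
Those with Hana next to Sam: fuse the pair into one unit and seat 6 units around a circle — 2·(5)! = 240.
Subtracting, 720 − 240 = 480.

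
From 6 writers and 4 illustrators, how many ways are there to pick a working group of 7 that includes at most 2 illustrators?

40

Split by how many illustrators are chosen (0 through 2).
Sum: C(4,0)·C(6,7) + C(4,1)·C(6,6) + C(4,2)·C(6,5) = 0 + 4 + 36 = 40.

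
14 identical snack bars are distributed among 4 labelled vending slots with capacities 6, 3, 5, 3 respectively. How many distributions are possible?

By stars and bars, unrestricted non-negative solutions to x_1+…+x_4 = 14 number C(14+3,3) = 680.
Subtract solutions that violate a single cap (substitute x_i' = x_i − (cap_i+1)): x_1 ≥ 7 gives C(10,3) = 120; x_2 ≥ 4 gives C(13,3) = 286; x_3 ≥ 6 gives C(11,3) = 165; x_4 ≥ 4 gives C(13,3) = 286. Together 857.
Add back pairs where two caps are both exceeded: 20 + 4 + 20 + 35 + 84 + 35 = 198.
Subtract triples: 0 + 0 + 0 + 1 = 1.
By inclusion–exclusion the count is 680 − 857 + 198 − 1 = 20.

20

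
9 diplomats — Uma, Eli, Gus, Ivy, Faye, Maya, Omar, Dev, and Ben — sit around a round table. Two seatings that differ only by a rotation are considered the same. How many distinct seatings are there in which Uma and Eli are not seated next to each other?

30240

Without the restriction there are (8)! = 40320 seatings.
Those with Uma next to Eli: fuse the pair into one unit and seat 8 units around a circle — 2·(7)! = 10080.
Subtracting, 40320 − 10080 = 30240.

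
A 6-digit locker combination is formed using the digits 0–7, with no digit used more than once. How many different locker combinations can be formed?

20160

With no repetition, fill the 6 digits in order: 8 choices, then 7, down to 3.
That product is 8 × 7 × 6 × 5 × 4 × 3 = 20160.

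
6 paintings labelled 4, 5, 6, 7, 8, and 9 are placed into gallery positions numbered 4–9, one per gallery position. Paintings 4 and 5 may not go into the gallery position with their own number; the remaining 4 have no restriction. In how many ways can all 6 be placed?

504

Let Aᵢ (for i ∈ {4, 5}) be the placements that put painting i in its forbidden gallery position. Any j of these fix j positions, leaving (6−j)! ways to fill the rest, and there are C(2,j) ways to pick which j.
By inclusion–exclusion, the number of valid placements is Σ_{j=0}^{2} (−1)^j C(2,j)·(6−j)!.
Computing: 720 − 240 + 24 = 504.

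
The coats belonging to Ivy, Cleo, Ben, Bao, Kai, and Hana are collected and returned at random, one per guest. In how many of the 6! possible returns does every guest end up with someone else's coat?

265

Count assignments avoiding every fixed point. For any j of the 6 guests fixed to their own coat, the other 6−j can be arranged in (6−j)! ways.
By inclusion–exclusion this is Σ_{j=0}^{6} (−1)^j C(6,j)·(6−j)!.
Computing: 720 − 720 + 360 − 120 + 30 − 6 + 1 = 265.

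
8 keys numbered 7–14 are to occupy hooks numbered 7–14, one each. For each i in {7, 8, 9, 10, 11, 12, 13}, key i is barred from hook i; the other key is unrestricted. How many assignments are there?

Let Aᵢ (for 7 ≤ i ≤ 13) be the placements that put key i in its forbidden hook. Any j of these fix j positions, leaving (8−j)! ways to fill the rest, and there are C(7,j) ways to pick which j.
By inclusion–exclusion, the number of valid placements is Σ_{j=0}^{7} (−1)^j C(7,j)·(8−j)!.
Computing: 40320 − 35280 + 15120 − 4200 + 840 − 126 + 14 − 1 = 16687.

16687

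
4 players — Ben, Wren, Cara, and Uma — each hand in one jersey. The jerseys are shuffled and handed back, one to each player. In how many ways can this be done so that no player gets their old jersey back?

Count assignments avoiding every fixed point. For any j of the 4 players fixed to their old jersey, the other 4−j can be arranged in (4−j)! ways.
By inclusion–exclusion this is Σ_{j=0}^{4} (−1)^j C(4,j)·(4−j)!.
Computing: 24 − 24 + 12 − 4 + 1 = 9.

9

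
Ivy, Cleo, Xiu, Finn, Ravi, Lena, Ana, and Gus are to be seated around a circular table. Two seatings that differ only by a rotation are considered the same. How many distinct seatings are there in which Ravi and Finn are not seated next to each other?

Without the restriction there are (7)! = 5040 seatings.
Seatings with Ravi beside Finn: treat them as a block with 2 internal orders, giving 2 × (6)! = 1440.
Subtracting, 5040 − 1440 = 3600.

3600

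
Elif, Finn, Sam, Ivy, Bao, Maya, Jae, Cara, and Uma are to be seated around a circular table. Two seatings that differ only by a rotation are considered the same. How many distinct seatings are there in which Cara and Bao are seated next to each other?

Glue Cara and Bao into a block (2 internal orders). Seating 8 units around a circle gives (7)! arrangements.
So 2 × (7)! = 2 × 5040 = 10080.

10080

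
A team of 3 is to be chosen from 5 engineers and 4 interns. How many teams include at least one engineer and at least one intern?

70

Unrestricted: C(9,3) = 84 ways to pick any 3 of the 9.
Selections missing a whole group: no engineers → C(4,3) = 4; no interns → C(5,3) = 10.
Both groups omitted at once is impossible, so 84 − 14 = 70.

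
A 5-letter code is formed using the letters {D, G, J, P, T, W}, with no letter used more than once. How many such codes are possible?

With no repetition, fill the 5 letters in order: 6 choices, then 5, down to 2.
6 × 5 × 4 × 3 × 2 = 720.

720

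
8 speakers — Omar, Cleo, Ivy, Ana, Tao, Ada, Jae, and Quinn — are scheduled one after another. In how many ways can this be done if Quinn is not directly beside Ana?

30240

Of the 8! = 40320 arrangements, those with Quinn and Ana adjacent number 2 × 7! = 10080 (treat the pair as a block with 2 internal orders).
So 40320 − 10080 = 30240 arrangements keep them apart.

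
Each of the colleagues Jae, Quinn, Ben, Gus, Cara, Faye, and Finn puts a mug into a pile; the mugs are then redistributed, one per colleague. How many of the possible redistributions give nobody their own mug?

1854

This is the derangement count D_7: permutations of 7 items with no fixed point.
By inclusion–exclusion this is Σ_{j=0}^{7} (−1)^j C(7,j)·(7−j)!.
Computing: 5040 − 5040 + 2520 − 840 + 210 − 42 + 7 − 1 = 1854.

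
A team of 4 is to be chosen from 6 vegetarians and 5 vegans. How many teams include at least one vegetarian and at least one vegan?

Unrestricted: C(11,4) = 330 ways to pick any 4 of the 11.
Subtract selections that omit an entire group: no vegetarians → C(5,4) = 5; no vegans → C(6,4) = 15.
Both groups omitted at once is impossible, so 330 − 20 = 310.

310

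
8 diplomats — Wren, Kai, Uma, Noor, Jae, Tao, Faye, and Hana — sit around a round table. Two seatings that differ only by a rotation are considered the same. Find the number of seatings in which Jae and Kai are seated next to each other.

1440

Glue Jae and Kai into a block (2 internal orders). Seating 7 units around a circle gives (6)! arrangements.
So 2 × (6)! = 2 × 720 = 1440.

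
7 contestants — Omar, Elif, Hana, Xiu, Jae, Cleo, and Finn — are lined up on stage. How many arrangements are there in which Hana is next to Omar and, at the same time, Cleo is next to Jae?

480

Treat {Hana,Omar} as one block (2 orders) and {Cleo,Jae} as another (2 orders).
That leaves 5 units to arrange: 2 × 2 × 5! = 4 × 120 = 480.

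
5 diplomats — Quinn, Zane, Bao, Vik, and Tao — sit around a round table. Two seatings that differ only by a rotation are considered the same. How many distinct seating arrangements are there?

24

Around a circle, 5 distinct people have 5!/5 = (4)! = 24 rotationally distinct seatings.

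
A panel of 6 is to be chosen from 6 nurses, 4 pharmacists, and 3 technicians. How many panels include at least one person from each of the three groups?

1416

Unrestricted: C(13,6) = 1716 ways to pick any 6 of the 13.
Subtract selections that omit an entire group: no nurses → C(7,6) = 7; no pharmacists → C(9,6) = 84; no technicians → C(10,6) = 210.
Add back selections omitting two groups (i.e. drawn from a single group): C(6,6) + C(4,6) + C(3,6) = 1.
By inclusion–exclusion: 1716 − 301 + 1 = 1416.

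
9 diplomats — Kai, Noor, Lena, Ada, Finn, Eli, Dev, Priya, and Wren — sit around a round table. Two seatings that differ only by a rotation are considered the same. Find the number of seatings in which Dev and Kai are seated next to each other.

Treat {Dev, Kai} as one unit (2 internal orders) and seat the resulting 8 units around the table: (7)! circular arrangements.
So 2 × (7)! = 2 × 5040 = 10080.

10080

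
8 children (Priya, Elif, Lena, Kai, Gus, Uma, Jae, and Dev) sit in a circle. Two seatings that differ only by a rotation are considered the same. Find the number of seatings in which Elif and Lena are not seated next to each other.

3600

Without the restriction there are (7)! = 5040 seatings.
Seatings with Elif beside Lena: treat them as a block with 2 internal orders, giving 2 × (6)! = 1440.
Subtracting, 5040 − 1440 = 3600.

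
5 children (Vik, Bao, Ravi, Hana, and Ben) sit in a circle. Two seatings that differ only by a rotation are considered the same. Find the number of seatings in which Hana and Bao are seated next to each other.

12

Glue Hana and Bao into a block (2 internal orders). Seating 4 units around a circle gives (3)! arrangements.
So 2 × (3)! = 2 × 6 = 12.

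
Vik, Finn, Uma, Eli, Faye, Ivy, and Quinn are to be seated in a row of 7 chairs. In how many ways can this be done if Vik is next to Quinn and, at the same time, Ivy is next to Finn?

480

Treat {Vik,Quinn} as one block (2 orders) and {Ivy,Finn} as another (2 orders).
That leaves 5 units to arrange: 2 × 2 × 5! = 4 × 120 = 480.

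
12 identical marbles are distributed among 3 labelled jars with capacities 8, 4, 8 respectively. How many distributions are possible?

35

Without the upper bounds there are C(14,2) = 91 ways to split 12 among 3 jars.
Subtract solutions that violate a single cap (substitute x_i' = x_i − (cap_i+1)): x_1 ≥ 9 gives C(5,2) = 10; x_2 ≥ 5 gives C(9,2) = 36; x_3 ≥ 9 gives C(5,2) = 10. Together 56.
No two caps can be exceeded simultaneously, so the pair terms are all 0.
By inclusion–exclusion the count is 91 − 56 + 0 = 35.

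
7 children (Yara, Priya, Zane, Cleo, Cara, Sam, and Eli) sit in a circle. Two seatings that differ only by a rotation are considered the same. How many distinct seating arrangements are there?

Fix one person's seat to break rotational symmetry; the remaining 6 people can be arranged in (6)! = 720 ways.

720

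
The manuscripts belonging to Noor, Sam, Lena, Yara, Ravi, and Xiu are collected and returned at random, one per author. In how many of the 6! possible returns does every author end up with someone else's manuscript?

Let Aᵢ be the assignments in which author i gets their own manuscript. We want the size of the complement of A₁∪…∪A_6.
By inclusion–exclusion this is Σ_{j=0}^{6} (−1)^j C(6,j)·(6−j)!.
Computing: 720 − 720 + 360 − 120 + 30 − 6 + 1 = 265.

265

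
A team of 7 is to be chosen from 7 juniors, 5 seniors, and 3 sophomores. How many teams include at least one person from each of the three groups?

With no constraint there are C(15,7) = 6435 possible selections.
Subtract selections that omit an entire group: no juniors → C(8,7) = 8; no seniors → C(10,7) = 120; no sophomores → C(12,7) = 792.
Add back selections omitting two groups (i.e. drawn from a single group): C(7,7) + C(5,7) + C(3,7) = 1.
By inclusion–exclusion: 6435 − 920 + 1 = 5516.

5516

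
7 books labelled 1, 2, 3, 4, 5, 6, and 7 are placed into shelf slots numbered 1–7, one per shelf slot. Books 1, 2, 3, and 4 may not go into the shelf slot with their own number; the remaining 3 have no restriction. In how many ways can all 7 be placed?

2790

Let Aᵢ (for 1 ≤ i ≤ 4) be the placements that put book i in its forbidden shelf slot. Any j of these fix j positions, leaving (7−j)! ways to fill the rest, and there are C(4,j) ways to pick which j.
By inclusion–exclusion, the number of valid placements is Σ_{j=0}^{4} (−1)^j C(4,j)·(7−j)!.
Computing: 5040 − 2880 + 720 − 96 + 6 = 2790.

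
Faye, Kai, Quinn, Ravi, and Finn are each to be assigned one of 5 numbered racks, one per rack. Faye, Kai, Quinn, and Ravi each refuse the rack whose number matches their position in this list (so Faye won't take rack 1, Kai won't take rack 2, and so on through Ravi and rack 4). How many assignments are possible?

53

Let Aᵢ (for 1 ≤ i ≤ 4) be the placements that put person i in their forbidden rack. Any j of these fix j positions, leaving (5−j)! ways to fill the rest, and there are C(4,j) ways to pick which j.
By inclusion–exclusion, the number of valid placements is Σ_{j=0}^{4} (−1)^j C(4,j)·(5−j)!.
Computing: 120 − 96 + 36 − 8 + 1 = 53.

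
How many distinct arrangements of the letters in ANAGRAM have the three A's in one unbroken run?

120

Treat the 3 copies of A as a single block. The multiset to arrange is then {AAA, G, M, N, R}, 5 items in all.
All 5 items are distinct, so there are (5)! = 120 arrangements.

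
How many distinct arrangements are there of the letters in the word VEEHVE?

Letter multiplicities in VEEHVE: E×3, H×1, V×2.
Dividing 6! = 720 by 3!·2! = 12 for the repeated letters gives 60.

60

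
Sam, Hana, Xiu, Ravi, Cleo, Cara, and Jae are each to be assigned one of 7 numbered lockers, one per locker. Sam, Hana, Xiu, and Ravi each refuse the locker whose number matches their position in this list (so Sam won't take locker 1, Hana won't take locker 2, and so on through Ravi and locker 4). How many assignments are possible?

Let Aᵢ (for 1 ≤ i ≤ 4) be the placements that put person i in their forbidden locker. Any j of these fix j positions, leaving (7−j)! ways to fill the rest, and there are C(4,j) ways to pick which j.
By inclusion–exclusion, the number of valid placements is Σ_{j=0}^{4} (−1)^j C(4,j)·(7−j)!.
Computing: 5040 − 2880 + 720 − 96 + 6 = 2790.

2790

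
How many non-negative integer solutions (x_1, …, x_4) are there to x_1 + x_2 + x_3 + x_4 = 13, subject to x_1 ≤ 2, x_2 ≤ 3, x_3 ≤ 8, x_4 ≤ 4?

30

Without the upper bounds there are C(16,3) = 560 ways to split 13 among 4 variables.
Subtract solutions that violate a single cap (substitute x_i' = x_i − (cap_i+1)): x_1 ≥ 3 gives C(13,3) = 286; x_2 ≥ 4 gives C(12,3) = 220; x_3 ≥ 9 gives C(7,3) = 35; x_4 ≥ 5 gives C(11,3) = 165. Together 706.
Add back pairs where two caps are both exceeded: 84 + 4 + 56 + 1 + 35 + 0 = 180.
Subtract triples: 0 + 4 + 0 + 0 = 4.
By inclusion–exclusion the count is 560 − 706 + 180 − 4 = 30.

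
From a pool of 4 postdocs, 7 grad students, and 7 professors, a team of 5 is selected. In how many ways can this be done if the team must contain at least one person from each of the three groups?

5684

Total 5-person selections from all 18: C(18,5) = 8568.
Subtract selections that omit an entire group: no postdocs → C(14,5) = 2002; no grad students → C(11,5) = 462; no professors → C(11,5) = 462.
Add back selections omitting two groups (i.e. drawn from a single group): C(4,5) + C(7,5) + C(7,5) = 42.
By inclusion–exclusion: 8568 − 2926 + 42 = 5684.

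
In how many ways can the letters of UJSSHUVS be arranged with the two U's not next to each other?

Total arrangements of UJSSHUVS: 8!/(3!·2!) = 3360.
If the two U's are adjacent, glue them into one block, leaving 7 items to arrange: (7)!/(3!) = 840 ways.
Hence 3360 − 840 = 2520.

2520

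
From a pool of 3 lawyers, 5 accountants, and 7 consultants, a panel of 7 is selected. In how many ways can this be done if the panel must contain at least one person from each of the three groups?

5516

Unrestricted: C(15,7) = 6435 ways to pick any 7 of the 15.
Selections missing a whole group: no lawyers → C(12,7) = 792; no accountants → C(10,7) = 120; no consultants → C(8,7) = 8.
Add back selections omitting two groups (i.e. drawn from a single group): C(3,7) + C(5,7) + C(7,7) = 1.
By inclusion–exclusion: 6435 − 920 + 1 = 5516.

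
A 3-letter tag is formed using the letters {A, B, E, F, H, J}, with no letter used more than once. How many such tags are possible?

This is a permutation of 3 out of 6: P(6,3) = 6!/3!.
6 × 5 × 4 = 120.

120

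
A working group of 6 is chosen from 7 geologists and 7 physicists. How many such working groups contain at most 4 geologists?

Split by how many geologists are chosen (0 through 4).
Sum: C(7,0)·C(7,6) + C(7,1)·C(7,5) + C(7,2)·C(7,4) + C(7,3)·C(7,3) + C(7,4)·C(7,2) = 7 + 147 + 735 + 1225 + 735 = 2849.

2849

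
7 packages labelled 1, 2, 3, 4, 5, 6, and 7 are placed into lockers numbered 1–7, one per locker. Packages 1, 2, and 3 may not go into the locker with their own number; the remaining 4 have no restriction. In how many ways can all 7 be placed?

3216

Let Aᵢ (for i ∈ {1, 2, 3}) be the placements that put package i in its forbidden locker. Any j of these fix j positions, leaving (7−j)! ways to fill the rest, and there are C(3,j) ways to pick which j.
By inclusion–exclusion, the number of valid placements is Σ_{j=0}^{3} (−1)^j C(3,j)·(7−j)!.
Computing: 5040 − 2160 + 360 − 24 = 3216.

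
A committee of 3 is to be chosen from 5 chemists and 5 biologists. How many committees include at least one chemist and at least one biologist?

Unrestricted: C(10,3) = 120 ways to pick any 3 of the 10.
Selections missing a whole group: no chemists → C(5,3) = 10; no biologists → C(5,3) = 10.
Both groups omitted at once is impossible, so 120 − 20 = 100.

100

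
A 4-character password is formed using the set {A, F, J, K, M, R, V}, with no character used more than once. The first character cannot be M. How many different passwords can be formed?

720

The first character has 7−1 = 6 choices (anything except M).
The remaining 3 characters are filled from the other 6 symbols without repetition: 6 × 5 × 4 = 120.
Total: 6 × 120 = 720.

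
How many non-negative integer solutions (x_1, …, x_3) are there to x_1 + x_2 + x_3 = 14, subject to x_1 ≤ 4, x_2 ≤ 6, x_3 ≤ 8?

By stars and bars, unrestricted non-negative solutions to x_1+…+x_3 = 14 number C(14+2,2) = 120.
Subtract solutions that violate a single cap (substitute x_i' = x_i − (cap_i+1)): x_1 ≥ 5 gives C(11,2) = 55; x_2 ≥ 7 gives C(9,2) = 36; x_3 ≥ 9 gives C(7,2) = 21. Together 112.
Add back pairs where two caps are both exceeded: 6 + 1 + 0 = 7.
By inclusion–exclusion the count is 120 − 112 + 7 = 15.

15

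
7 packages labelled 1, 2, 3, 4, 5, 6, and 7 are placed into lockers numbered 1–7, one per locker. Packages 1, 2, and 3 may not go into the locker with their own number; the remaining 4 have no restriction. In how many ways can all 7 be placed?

Let Aᵢ (for i ∈ {1, 2, 3}) be the placements that put package i in its forbidden locker. Any j of these fix j positions, leaving (7−j)! ways to fill the rest, and there are C(3,j) ways to pick which j.
By inclusion–exclusion, the number of valid placements is Σ_{j=0}^{3} (−1)^j C(3,j)·(7−j)!.
Computing: 5040 − 2160 + 360 − 24 = 3216.

3216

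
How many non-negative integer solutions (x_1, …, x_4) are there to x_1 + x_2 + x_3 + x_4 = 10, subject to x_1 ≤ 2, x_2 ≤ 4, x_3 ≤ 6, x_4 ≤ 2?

27

Ignoring the caps, the number of non-negative solutions to x_1+…+x_4 = 10 is C(13,3) = 286.
Subtract solutions that violate a single cap (substitute x_i' = x_i − (cap_i+1)): x_1 ≥ 3 gives C(10,3) = 120; x_2 ≥ 5 gives C(8,3) = 56; x_3 ≥ 7 gives C(6,3) = 20; x_4 ≥ 3 gives C(10,3) = 120. Together 316.
Add back pairs where two caps are both exceeded: 10 + 1 + 35 + 0 + 10 + 1 = 57.
By inclusion–exclusion the count is 286 − 316 + 57 = 27.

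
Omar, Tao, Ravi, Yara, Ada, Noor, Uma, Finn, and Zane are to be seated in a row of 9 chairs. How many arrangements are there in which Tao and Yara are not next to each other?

Of the 9! = 362880 arrangements, those with Tao and Yara adjacent number 2 × 8! = 80640 (treat the pair as a block with 2 internal orders).
So 362880 − 80640 = 282240 arrangements keep them apart.

282240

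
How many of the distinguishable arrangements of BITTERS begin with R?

With the first slot taken by R, it remains to arrange the other 6 letters (BITTES).
Those 6 letters have T appearing twice, giving (6)!/(2!) = 360.

360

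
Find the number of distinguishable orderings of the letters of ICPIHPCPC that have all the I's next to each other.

1120

Treat the 2 copies of I as a single block. The multiset to arrange is then {II, C, C, C, H, P, P, P}, 8 items in all.
That gives (8)!/(3!·3!) = 1120 arrangements.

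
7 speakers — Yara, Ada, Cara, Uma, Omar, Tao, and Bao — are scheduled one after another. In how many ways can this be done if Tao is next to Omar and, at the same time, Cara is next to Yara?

Treat {Tao,Omar} as one block (2 orders) and {Cara,Yara} as another (2 orders).
That leaves 5 units to arrange: 2 × 2 × 5! = 4 × 120 = 480.

480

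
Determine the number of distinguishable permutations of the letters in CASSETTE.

5040

Letter multiplicities in CASSETTE: A×1, C×1, E×2, S×2, T×2.
The number of distinct arrangements is 8!/(2!·2!·2!) = 40320/8 = 5040.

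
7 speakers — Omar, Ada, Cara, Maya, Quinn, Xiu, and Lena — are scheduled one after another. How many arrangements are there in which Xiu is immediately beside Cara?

Treat {Xiu, Cara} as a single unit. There are 6 units to order, and the pair itself can be ordered 2 ways.
So the count is 2·(6)! = 1440.

1440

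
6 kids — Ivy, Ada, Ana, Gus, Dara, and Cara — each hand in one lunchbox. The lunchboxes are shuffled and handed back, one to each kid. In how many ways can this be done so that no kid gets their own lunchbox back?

Let Aᵢ be the assignments in which kid i gets their own lunchbox. We want the size of the complement of A₁∪…∪A_6.
By inclusion–exclusion this is Σ_{j=0}^{6} (−1)^j C(6,j)·(6−j)!.
Computing: 720 − 720 + 360 − 120 + 30 − 6 + 1 = 265.

265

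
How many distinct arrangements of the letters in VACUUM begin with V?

Fix V in the first position and arrange the remaining 5 letters.
Those 5 letters have U appearing twice, giving (5)!/(2!) = 60.

60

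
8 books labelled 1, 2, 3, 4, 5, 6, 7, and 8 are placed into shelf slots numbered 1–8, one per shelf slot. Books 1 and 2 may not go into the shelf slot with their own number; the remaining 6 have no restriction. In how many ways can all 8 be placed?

30960

Let Aᵢ (for i ∈ {1, 2}) be the placements that put book i in its forbidden shelf slot. Any j of these fix j positions, leaving (8−j)! ways to fill the rest, and there are C(2,j) ways to pick which j.
By inclusion–exclusion, the number of valid placements is Σ_{j=0}^{2} (−1)^j C(2,j)·(8−j)!.
Computing: 40320 − 10080 + 720 = 30960.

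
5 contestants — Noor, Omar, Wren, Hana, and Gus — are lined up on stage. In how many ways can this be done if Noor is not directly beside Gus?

72

Of the 5! = 120 arrangements, those with Noor and Gus adjacent number 2 × 4! = 48 (treat the pair as a block with 2 internal orders).
So 120 − 48 = 72 arrangements keep them apart.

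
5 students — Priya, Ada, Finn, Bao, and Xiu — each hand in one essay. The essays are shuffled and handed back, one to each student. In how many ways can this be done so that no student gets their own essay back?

44

This is the derangement count D_5: permutations of 5 items with no fixed point.
By inclusion–exclusion this is Σ_{j=0}^{5} (−1)^j C(5,j)·(5−j)!.
Computing: 120 − 120 + 60 − 20 + 5 − 1 = 44.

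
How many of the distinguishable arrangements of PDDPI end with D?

12

Fix D in the last position and arrange the remaining 4 letters.
Those 4 letters have P appearing twice, giving (4)!/(2!) = 12.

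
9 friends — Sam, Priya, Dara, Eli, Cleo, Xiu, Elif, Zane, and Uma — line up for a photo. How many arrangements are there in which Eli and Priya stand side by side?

80640

Place the 7 others and the Eli-Priya pair as 8 objects in a line; the pair has 2 internal arrangements.
That gives 2 × 8! = 2 × 40320 = 80640.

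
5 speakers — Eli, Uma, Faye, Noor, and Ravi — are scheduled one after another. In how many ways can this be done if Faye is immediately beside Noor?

48

Glue Faye and Noor into one block (2 internal orders), leaving 4 units to arrange in a row.
So the count is 2·(4)! = 48.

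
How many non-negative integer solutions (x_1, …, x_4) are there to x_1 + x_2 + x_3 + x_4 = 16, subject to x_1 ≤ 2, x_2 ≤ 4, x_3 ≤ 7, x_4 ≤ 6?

19

Ignoring the caps, the number of non-negative solutions to x_1+…+x_4 = 16 is C(19,3) = 969.
Subtract solutions that violate a single cap (substitute x_i' = x_i − (cap_i+1)): x_1 ≥ 3 gives C(16,3) = 560; x_2 ≥ 5 gives C(14,3) = 364; x_3 ≥ 8 gives C(11,3) = 165; x_4 ≥ 7 gives C(12,3) = 220. Together 1309.
Add back pairs where two caps are both exceeded: 165 + 56 + 84 + 20 + 35 + 4 = 364.
Subtract triples: 1 + 4 + 0 + 0 = 5.
By inclusion–exclusion the count is 969 − 1309 + 364 − 5 = 19.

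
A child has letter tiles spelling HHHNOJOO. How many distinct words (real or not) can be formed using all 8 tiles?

Letter multiplicities in HHHNOJOO: H×3, J×1, N×1, O×3.
The number of distinct arrangements is 8!/(3!·3!) = 40320/36 = 1120.

1120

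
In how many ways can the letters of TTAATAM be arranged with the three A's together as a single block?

20

Treat the 3 copies of A as a single block. The multiset to arrange is then {AAA, M, T, T, T}, 5 items in all.
That gives (5)!/(3!) = 20 arrangements.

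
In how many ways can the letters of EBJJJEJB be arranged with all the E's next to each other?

105

Treat the 2 copies of E as a single block. The multiset to arrange is then {EE, B, B, J, J, J, J}, 7 items in all.
That gives (7)!/(4!·2!) = 105 arrangements.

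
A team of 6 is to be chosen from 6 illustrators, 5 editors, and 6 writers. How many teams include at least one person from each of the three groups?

10530

Unrestricted: C(17,6) = 12376 ways to pick any 6 of the 17.
Subtract selections that omit an entire group: no illustrators → C(11,6) = 462; no editors → C(12,6) = 924; no writers → C(11,6) = 462.
Add back selections omitting two groups (i.e. drawn from a single group): C(6,6) + C(5,6) + C(6,6) = 2.
By inclusion–exclusion: 12376 − 1848 + 2 = 10530.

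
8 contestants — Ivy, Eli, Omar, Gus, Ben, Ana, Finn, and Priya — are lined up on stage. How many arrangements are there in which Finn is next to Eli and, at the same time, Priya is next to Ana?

Treat {Finn,Eli} as one block (2 orders) and {Priya,Ana} as another (2 orders).
That leaves 6 units to arrange: 2 × 2 × 6! = 4 × 720 = 2880.

2880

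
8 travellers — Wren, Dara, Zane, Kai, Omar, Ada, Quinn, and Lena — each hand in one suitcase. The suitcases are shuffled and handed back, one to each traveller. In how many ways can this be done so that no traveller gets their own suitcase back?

14833

Let Aᵢ be the assignments in which traveller i gets their own suitcase. We want the size of the complement of A₁∪…∪A_8.
By inclusion–exclusion this is Σ_{j=0}^{8} (−1)^j C(8,j)·(8−j)!.
Computing: 40320 − 40320 + 20160 − 6720 + 1680 − 336 + 56 − 8 + 1 = 14833.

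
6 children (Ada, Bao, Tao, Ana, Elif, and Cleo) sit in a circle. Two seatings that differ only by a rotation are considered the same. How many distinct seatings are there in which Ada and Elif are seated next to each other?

Glue Ada and Elif into a block (2 internal orders). Seating 5 units around a circle gives (4)! arrangements.
So 2 × (4)! = 2 × 24 = 48.

48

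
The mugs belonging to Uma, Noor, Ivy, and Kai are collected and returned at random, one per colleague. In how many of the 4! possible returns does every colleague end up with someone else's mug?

Count assignments avoiding every fixed point. For any j of the 4 colleagues fixed to their own mug, the other 4−j can be arranged in (4−j)! ways.
By inclusion–exclusion this is Σ_{j=0}^{4} (−1)^j C(4,j)·(4−j)!.
Computing: 24 − 24 + 12 − 4 + 1 = 9.

9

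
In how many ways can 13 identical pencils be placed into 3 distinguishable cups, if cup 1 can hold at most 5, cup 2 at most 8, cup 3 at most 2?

6

Ignoring the caps, the number of non-negative solutions to x_1+…+x_3 = 13 is C(15,2) = 105.
Subtract solutions that violate a single cap (substitute x_i' = x_i − (cap_i+1)): x_1 ≥ 6 gives C(9,2) = 36; x_2 ≥ 9 gives C(6,2) = 15; x_3 ≥ 3 gives C(12,2) = 66. Together 117.
Add back pairs where two caps are both exceeded: 0 + 15 + 3 = 18.
By inclusion–exclusion the count is 105 − 117 + 18 = 6.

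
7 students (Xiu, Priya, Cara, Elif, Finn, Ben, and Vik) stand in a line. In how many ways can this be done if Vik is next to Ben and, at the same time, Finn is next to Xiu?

480

Treat {Vik,Ben} as one block (2 orders) and {Finn,Xiu} as another (2 orders).
That leaves 5 units to arrange: 2 × 2 × 5! = 4 × 120 = 480.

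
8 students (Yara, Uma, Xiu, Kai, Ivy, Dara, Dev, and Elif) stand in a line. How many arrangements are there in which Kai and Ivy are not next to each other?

30240

There are 8! = 40320 arrangements in all. If Kai and Ivy are adjacent, merging them into one block gives 2·(7)! = 10080 arrangements.
So 40320 − 10080 = 30240 arrangements keep them apart.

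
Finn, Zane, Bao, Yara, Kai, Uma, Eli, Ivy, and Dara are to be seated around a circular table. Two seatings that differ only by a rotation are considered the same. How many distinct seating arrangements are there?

Fix one person's seat to break rotational symmetry; the remaining 8 people can be arranged in (8)! = 40320 ways.

40320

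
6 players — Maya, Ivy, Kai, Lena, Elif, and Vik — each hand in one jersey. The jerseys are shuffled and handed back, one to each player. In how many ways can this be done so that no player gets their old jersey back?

Count assignments avoiding every fixed point. For any j of the 6 players fixed to their old jersey, the other 6−j can be arranged in (6−j)! ways.
By inclusion–exclusion this is Σ_{j=0}^{6} (−1)^j C(6,j)·(6−j)!.
Computing: 720 − 720 + 360 − 120 + 30 − 6 + 1 = 265.

265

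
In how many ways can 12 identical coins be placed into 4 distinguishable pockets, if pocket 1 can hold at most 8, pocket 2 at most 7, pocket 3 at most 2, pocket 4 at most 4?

By stars and bars, unrestricted non-negative solutions to x_1+…+x_4 = 12 number C(12+3,3) = 455.
Subtract solutions that violate a single cap (substitute x_i' = x_i − (cap_i+1)): x_1 ≥ 9 gives C(6,3) = 20; x_2 ≥ 8 gives C(7,3) = 35; x_3 ≥ 3 gives C(12,3) = 220; x_4 ≥ 5 gives C(10,3) = 120. Together 395.
Add back pairs where two caps are both exceeded: 0 + 1 + 0 + 4 + 0 + 35 = 40.
By inclusion–exclusion the count is 455 − 395 + 40 = 100.

100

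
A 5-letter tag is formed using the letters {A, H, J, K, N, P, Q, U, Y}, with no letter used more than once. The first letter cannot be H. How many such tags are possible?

13440

The first letter has 9−1 = 8 choices (anything except H).
The remaining 4 letters are filled from the other 8 symbols without repetition: 8 × 7 × 6 × 5 = 1680.
Total: 8 × 1680 = 13440.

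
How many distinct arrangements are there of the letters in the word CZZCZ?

10

CZZCZ has 5 letters with C appearing twice and Z appearing 3 times.
Dividing 5! = 120 by 3!·2! = 12 for the repeated letters gives 10.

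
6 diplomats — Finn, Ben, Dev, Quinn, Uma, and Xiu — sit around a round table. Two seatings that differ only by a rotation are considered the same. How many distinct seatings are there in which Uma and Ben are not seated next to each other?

All circular seatings of 6 people number (5)! = 120.
Seatings with Uma beside Ben: treat them as a block with 2 internal orders, giving 2 × (4)! = 48.
Subtracting, 120 − 48 = 72.

72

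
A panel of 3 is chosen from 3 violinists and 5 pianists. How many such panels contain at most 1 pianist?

Split by how many pianists are chosen (0 through 1).
Sum: C(5,0)·C(3,3) + C(5,1)·C(3,2) = 1 + 15 = 16.

16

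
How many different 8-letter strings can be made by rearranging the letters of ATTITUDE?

ATTITUDE has 8 letters with T appearing 3 times.
So there are 8! / (3!) = 6720 distinguishable arrangements.

6720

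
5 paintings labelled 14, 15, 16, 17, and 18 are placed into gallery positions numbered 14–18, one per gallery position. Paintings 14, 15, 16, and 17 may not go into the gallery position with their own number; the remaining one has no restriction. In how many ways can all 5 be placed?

Let Aᵢ (for 14 ≤ i ≤ 17) be the placements that put painting i in its forbidden gallery position. Any j of these fix j positions, leaving (5−j)! ways to fill the rest, and there are C(4,j) ways to pick which j.
By inclusion–exclusion, the number of valid placements is Σ_{j=0}^{4} (−1)^j C(4,j)·(5−j)!.
Computing: 120 − 96 + 36 − 8 + 1 = 53.

53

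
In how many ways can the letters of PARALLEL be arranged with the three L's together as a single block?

360

Treat the 3 copies of L as a single block. The multiset to arrange is then {LLL, A, A, E, P, R}, 6 items in all.
That gives (6)!/(2!) = 360 arrangements.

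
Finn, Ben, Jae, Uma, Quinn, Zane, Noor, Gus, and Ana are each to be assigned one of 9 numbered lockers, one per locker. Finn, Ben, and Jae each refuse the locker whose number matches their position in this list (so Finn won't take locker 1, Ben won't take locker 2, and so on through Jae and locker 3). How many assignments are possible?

Let Aᵢ (for i ∈ {1, 2, 3}) be the placements that put person i in their forbidden locker. Any j of these fix j positions, leaving (9−j)! ways to fill the rest, and there are C(3,j) ways to pick which j.
By inclusion–exclusion, the number of valid placements is Σ_{j=0}^{3} (−1)^j C(3,j)·(9−j)!.
Computing: 362880 − 120960 + 15120 − 720 = 256320.

256320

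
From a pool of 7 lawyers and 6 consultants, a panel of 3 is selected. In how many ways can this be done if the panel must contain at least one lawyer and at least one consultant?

Unrestricted: C(13,3) = 286 ways to pick any 3 of the 13.
Selections missing a whole group: no lawyers → C(6,3) = 20; no consultants → C(7,3) = 35.
Both groups omitted at once is impossible, so 286 − 55 = 231.

231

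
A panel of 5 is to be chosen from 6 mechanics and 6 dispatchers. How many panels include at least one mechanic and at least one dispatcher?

780

Unrestricted: C(12,5) = 792 ways to pick any 5 of the 12.
Subtract selections that omit an entire group: no mechanics → C(6,5) = 6; no dispatchers → C(6,5) = 6.
Both groups omitted at once is impossible, so 792 − 12 = 780.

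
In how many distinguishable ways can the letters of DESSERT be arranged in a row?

1260

DESSERT has 7 letters with E appearing twice and S appearing twice.
Dividing 7! = 5040 by 2!·2! = 4 for the repeated letters gives 1260.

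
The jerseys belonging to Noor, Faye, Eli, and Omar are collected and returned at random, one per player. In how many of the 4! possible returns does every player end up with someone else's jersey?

Let Aᵢ be the assignments in which player i gets their old jersey. We want the size of the complement of A₁∪…∪A_4.
By inclusion–exclusion this is Σ_{j=0}^{4} (−1)^j C(4,j)·(4−j)!.
Computing: 24 − 24 + 12 − 4 + 1 = 9.

9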